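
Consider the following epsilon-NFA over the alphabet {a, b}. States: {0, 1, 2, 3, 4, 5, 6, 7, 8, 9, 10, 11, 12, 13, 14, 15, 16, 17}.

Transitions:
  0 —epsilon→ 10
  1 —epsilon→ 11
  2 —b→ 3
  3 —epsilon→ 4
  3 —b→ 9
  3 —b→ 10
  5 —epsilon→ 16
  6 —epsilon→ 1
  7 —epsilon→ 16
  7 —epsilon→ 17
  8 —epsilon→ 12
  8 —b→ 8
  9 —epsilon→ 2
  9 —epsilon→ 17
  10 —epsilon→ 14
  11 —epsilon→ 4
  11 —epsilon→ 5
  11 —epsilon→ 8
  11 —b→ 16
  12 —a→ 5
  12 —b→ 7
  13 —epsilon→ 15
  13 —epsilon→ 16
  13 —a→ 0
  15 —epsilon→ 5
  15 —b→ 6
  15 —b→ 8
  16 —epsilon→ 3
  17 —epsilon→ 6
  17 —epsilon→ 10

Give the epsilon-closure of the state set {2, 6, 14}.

{1, 2, 3, 4, 5, 6, 8, 11, 12, 14, 16}

Start with {2, 6, 14}.
From 6 via epsilon: add 1.
From 1 via epsilon: add 11.
From 11 via epsilon: add 4, 5, 8.
From 5 via epsilon: add 16.
From 8 via epsilon: add 12.
From 16 via epsilon: add 3.
No new states can be added; the closed set is {1, 2, 3, 4, 5, 6, 8, 11, 12, 14, 16}.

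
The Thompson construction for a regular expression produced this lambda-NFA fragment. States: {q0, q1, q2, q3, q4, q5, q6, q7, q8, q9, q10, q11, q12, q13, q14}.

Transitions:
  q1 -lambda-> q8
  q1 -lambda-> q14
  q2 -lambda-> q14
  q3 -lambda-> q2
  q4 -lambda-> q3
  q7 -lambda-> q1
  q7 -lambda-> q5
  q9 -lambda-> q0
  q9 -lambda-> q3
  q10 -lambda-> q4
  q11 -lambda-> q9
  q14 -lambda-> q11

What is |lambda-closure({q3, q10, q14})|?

Start with {q3, q10, q14}.
From q3 via lambda: add q2.
From q10 via lambda: add q4.
From q14 via lambda: add q11.
From q11 via lambda: add q9.
From q9 via lambda: add q0.
lambda-closure = {q0, q2, q3, q4, q9, q10, q11, q14}, which has 8 states.

8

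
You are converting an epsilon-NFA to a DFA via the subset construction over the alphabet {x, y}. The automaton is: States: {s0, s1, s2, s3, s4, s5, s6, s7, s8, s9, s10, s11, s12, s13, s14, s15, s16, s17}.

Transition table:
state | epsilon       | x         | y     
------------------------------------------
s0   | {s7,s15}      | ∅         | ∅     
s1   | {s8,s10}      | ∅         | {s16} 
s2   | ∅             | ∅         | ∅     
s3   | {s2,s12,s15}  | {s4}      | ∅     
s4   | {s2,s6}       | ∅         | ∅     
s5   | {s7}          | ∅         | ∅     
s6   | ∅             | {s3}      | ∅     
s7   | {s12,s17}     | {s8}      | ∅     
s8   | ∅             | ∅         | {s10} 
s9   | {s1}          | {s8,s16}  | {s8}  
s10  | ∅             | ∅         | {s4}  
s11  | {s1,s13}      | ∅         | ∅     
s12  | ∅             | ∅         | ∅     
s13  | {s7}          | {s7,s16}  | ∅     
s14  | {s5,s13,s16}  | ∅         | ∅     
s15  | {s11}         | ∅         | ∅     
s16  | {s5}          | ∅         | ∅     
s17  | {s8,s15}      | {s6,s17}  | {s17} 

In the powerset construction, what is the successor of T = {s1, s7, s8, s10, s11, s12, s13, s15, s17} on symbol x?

{s1, s5, s6, s7, s8, s10, s11, s12, s13, s15, s16, s17}

s7 on x → {s8}.
s13 on x → {s7, s16}.
s17 on x → {s6, s17}.
No x-transition from s1, s8, s10, s11, s12, s15.
Union after reading x: {s6, s7, s8, s16, s17}.
Now take the epsilon-closure:
From s7 via epsilon: add s12.
From s16 via epsilon: add s5.
From s17 via epsilon: add s15.
From s15 via epsilon: add s11.
From s11 via epsilon: add s1, s13.
From s1 via epsilon: add s10.
No new states can be added; the closed set is {s1, s5, s6, s7, s8, s10, s11, s12, s13, s15, s16, s17}.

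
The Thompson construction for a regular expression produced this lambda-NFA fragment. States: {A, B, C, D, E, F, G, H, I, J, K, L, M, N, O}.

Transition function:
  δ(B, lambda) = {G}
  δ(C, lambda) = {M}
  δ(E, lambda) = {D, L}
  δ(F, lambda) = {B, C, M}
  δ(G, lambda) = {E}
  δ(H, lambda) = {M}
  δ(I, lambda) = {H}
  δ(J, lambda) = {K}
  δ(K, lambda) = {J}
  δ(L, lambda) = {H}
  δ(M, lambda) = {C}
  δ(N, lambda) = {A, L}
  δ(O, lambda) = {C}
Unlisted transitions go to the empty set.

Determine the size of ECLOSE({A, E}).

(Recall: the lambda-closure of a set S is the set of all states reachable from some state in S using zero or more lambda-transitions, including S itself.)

7

Start with {A, E}.
From E via lambda: add D, L.
From L via lambda: add H.
From H via lambda: add M.
From M via lambda: add C.
lambda-closure = {A, C, D, E, H, L, M}, which has 7 states.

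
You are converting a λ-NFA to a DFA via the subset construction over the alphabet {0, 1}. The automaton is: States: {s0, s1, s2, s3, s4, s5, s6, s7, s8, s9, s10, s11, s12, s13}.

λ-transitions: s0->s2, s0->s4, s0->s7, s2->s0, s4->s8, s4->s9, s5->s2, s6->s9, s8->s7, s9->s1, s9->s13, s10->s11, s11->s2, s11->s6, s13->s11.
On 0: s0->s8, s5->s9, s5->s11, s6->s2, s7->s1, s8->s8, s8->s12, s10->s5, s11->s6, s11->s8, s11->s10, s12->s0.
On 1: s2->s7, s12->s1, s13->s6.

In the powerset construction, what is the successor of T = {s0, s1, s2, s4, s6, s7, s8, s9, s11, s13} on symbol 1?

{s0, s1, s2, s4, s6, s7, s8, s9, s11, s13}

s2 on 1 → {s7}.
s13 on 1 → {s6}.
No 1-transition from s0, s1, s4, s6, s7, s8, s9, s11.
Union after reading 1: {s6, s7}.
Now take the λ-closure:
From s6 via λ: add s9.
From s9 via λ: add s1, s13.
From s13 via λ: add s11.
From s11 via λ: add s2.
From s2 via λ: add s0.
From s0 via λ: add s4.
From s4 via λ: add s8.
No new states can be added; the closed set is {s0, s1, s2, s4, s6, s7, s8, s9, s11, s13}.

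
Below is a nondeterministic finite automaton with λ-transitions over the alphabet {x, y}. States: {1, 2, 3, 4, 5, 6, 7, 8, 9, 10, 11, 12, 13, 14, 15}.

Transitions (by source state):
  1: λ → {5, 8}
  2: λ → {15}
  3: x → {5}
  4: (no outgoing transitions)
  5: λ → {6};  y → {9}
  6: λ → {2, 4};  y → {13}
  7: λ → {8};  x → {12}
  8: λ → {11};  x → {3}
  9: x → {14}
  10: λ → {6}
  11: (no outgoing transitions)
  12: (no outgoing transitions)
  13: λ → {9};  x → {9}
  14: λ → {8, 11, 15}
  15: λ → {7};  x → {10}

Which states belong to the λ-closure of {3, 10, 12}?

Start with {3, 10, 12}.
From 10 via λ: add 6.
From 6 via λ: add 2, 4.
From 2 via λ: add 15.
From 15 via λ: add 7.
From 7 via λ: add 8.
From 8 via λ: add 11.
No new states can be added; the closed set is {2, 3, 4, 6, 7, 8, 10, 11, 12, 15}.

{2, 3, 4, 6, 7, 8, 10, 11, 12, 15}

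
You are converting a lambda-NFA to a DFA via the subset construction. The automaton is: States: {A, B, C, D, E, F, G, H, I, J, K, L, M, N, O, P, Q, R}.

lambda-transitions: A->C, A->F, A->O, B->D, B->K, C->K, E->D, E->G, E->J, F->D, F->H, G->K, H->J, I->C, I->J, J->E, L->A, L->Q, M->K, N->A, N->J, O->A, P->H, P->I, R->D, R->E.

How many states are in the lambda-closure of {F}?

7

Start with {F}.
From F via lambda: add D, H.
From H via lambda: add J.
From J via lambda: add E.
From E via lambda: add G.
From G via lambda: add K.
lambda-closure = {D, E, F, G, H, J, K}, which has 7 states.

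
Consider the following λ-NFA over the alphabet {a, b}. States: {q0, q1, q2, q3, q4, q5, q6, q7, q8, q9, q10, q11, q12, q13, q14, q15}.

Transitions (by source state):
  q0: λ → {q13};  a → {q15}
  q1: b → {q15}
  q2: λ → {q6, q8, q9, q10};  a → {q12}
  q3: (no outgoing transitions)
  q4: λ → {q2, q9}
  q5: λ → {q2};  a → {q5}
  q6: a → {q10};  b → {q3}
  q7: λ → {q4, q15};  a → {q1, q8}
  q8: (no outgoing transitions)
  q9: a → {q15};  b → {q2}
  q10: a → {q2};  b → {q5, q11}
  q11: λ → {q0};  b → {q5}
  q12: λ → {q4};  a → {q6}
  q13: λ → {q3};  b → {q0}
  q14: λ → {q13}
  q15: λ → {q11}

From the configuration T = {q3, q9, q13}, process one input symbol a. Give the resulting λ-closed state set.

q9 on a → {q15}.
No a-transition from q3, q13.
Union after reading a: {q15}.
Now take the λ-closure:
From q15 via λ: add q11.
From q11 via λ: add q0.
From q0 via λ: add q13.
From q13 via λ: add q3.
No new states can be added; the closed set is {q0, q3, q11, q13, q15}.

{q0, q3, q11, q13, q15}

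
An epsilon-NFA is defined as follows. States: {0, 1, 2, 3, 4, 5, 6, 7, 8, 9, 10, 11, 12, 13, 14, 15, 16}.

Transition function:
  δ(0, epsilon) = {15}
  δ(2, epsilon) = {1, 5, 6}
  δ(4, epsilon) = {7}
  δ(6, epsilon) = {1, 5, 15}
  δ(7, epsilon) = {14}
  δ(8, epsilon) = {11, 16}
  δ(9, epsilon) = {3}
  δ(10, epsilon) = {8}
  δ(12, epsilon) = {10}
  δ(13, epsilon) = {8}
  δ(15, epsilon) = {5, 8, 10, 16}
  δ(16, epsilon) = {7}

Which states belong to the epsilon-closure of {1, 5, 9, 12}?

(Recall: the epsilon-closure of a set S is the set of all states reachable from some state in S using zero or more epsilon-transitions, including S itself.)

Start with {1, 5, 9, 12}.
From 9 via epsilon: add 3.
From 12 via epsilon: add 10.
From 10 via epsilon: add 8.
From 8 via epsilon: add 11, 16.
From 16 via epsilon: add 7.
From 7 via epsilon: add 14.
No new states can be added; the closed set is {1, 3, 5, 7, 8, 9, 10, 11, 12, 14, 16}.

{1, 3, 5, 7, 8, 9, 10, 11, 12, 14, 16}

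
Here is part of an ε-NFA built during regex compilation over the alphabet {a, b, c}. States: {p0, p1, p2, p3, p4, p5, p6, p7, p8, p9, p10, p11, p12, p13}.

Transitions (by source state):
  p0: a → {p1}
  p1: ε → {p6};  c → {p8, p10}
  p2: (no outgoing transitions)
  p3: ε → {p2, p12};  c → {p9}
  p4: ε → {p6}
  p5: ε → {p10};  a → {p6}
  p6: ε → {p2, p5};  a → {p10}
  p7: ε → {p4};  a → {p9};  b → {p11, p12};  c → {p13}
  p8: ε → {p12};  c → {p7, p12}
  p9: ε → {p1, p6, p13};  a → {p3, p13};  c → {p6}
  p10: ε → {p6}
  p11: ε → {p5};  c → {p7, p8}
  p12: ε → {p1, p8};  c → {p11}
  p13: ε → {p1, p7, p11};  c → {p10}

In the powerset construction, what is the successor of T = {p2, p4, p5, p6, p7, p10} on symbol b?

p7 on b → {p11, p12}.
No b-transition from p2, p4, p5, p6, p10.
Union after reading b: {p11, p12}.
Now take the ε-closure:
From p11 via ε: add p5.
From p12 via ε: add p1, p8.
From p1 via ε: add p6.
From p5 via ε: add p10.
From p6 via ε: add p2.
No new states can be added; the closed set is {p1, p2, p5, p6, p8, p10, p11, p12}.

{p1, p2, p5, p6, p8, p10, p11, p12}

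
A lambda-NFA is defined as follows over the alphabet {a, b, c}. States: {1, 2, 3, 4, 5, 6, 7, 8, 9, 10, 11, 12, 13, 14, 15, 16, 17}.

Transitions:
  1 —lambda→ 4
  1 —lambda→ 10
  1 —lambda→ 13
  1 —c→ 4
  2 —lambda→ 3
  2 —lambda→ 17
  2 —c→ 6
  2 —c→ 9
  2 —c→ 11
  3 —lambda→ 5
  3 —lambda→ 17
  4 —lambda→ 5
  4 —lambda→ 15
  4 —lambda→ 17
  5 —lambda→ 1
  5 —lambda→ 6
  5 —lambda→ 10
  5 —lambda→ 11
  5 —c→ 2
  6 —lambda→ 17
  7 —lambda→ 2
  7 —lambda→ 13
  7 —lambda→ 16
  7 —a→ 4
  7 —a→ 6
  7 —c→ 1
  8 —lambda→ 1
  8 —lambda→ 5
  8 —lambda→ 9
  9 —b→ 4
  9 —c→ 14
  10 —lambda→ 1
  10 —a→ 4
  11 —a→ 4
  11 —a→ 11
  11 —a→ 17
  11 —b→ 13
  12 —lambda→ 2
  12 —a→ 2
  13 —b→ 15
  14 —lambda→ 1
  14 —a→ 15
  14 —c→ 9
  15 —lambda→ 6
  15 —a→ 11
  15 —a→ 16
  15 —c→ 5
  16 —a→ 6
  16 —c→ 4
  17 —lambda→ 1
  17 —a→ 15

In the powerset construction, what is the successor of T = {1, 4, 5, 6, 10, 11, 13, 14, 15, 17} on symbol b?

11 on b → {13}.
13 on b → {15}.
No b-transition from 1, 4, 5, 6, 10, 14, 15, 17.
Union after reading b: {13, 15}.
Now take the lambda-closure:
From 15 via lambda: add 6.
From 6 via lambda: add 17.
From 17 via lambda: add 1.
From 1 via lambda: add 4, 10.
From 4 via lambda: add 5.
From 5 via lambda: add 11.
No new states can be added; the closed set is {1, 4, 5, 6, 10, 11, 13, 15, 17}.

{1, 4, 5, 6, 10, 11, 13, 15, 17}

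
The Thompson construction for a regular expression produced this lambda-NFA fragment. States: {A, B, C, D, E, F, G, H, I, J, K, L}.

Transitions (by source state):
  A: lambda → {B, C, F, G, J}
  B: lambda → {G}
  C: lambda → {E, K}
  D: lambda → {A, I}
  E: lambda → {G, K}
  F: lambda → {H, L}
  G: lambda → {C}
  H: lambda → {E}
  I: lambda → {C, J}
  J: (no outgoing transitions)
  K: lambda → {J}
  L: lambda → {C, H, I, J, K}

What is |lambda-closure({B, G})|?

Start with {B, G}.
From G via lambda: add C.
From C via lambda: add E, K.
From K via lambda: add J.
lambda-closure = {B, C, E, G, J, K}, which has 6 states.

6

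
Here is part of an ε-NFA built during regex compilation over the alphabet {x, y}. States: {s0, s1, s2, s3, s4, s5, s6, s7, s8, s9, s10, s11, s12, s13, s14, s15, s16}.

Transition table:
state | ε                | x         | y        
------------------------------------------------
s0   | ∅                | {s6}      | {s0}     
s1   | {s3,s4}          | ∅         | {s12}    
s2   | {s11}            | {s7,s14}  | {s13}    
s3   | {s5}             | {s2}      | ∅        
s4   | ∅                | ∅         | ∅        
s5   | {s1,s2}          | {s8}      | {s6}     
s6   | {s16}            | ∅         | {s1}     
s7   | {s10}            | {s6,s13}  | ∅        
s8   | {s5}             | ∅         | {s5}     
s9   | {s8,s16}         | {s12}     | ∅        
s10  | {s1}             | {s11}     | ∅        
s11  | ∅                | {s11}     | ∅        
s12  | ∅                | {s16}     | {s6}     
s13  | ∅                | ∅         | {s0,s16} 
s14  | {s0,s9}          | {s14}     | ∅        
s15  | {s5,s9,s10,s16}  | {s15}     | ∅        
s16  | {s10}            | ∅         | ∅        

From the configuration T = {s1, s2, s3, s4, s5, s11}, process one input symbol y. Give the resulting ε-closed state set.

s1 on y → {s12}.
s2 on y → {s13}.
s5 on y → {s6}.
No y-transition from s3, s4, s11.
Union after reading y: {s6, s12, s13}.
Now take the ε-closure:
From s6 via ε: add s16.
From s16 via ε: add s10.
From s10 via ε: add s1.
From s1 via ε: add s3, s4.
From s3 via ε: add s5.
From s5 via ε: add s2.
From s2 via ε: add s11.
No new states can be added; the closed set is {s1, s2, s3, s4, s5, s6, s10, s11, s12, s13, s16}.

{s1, s2, s3, s4, s5, s6, s10, s11, s12, s13, s16}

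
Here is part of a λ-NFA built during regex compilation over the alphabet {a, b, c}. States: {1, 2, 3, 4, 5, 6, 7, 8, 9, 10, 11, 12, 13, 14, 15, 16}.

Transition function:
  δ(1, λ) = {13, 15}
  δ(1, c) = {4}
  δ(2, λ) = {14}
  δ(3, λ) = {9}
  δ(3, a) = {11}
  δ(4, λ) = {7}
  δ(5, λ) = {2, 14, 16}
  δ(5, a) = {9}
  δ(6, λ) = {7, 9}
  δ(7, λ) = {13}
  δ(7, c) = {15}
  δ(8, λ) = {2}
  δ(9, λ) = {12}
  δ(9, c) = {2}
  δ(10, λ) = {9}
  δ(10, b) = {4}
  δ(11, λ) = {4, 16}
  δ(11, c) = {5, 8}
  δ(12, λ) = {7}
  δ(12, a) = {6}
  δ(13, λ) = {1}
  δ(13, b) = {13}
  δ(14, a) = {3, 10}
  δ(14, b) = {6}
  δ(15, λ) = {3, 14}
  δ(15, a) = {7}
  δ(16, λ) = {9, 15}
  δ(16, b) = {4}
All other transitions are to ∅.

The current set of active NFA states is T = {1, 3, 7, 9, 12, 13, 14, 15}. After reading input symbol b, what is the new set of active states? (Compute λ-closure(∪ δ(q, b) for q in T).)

{1, 3, 6, 7, 9, 12, 13, 14, 15}

13 on b → {13}.
14 on b → {6}.
No b-transition from 1, 3, 7, 9, 12, 15.
Union after reading b: {6, 13}.
Now take the λ-closure:
From 6 via λ: add 7, 9.
From 13 via λ: add 1.
From 1 via λ: add 15.
From 9 via λ: add 12.
From 15 via λ: add 3, 14.
No new states can be added; the closed set is {1, 3, 6, 7, 9, 12, 13, 14, 15}.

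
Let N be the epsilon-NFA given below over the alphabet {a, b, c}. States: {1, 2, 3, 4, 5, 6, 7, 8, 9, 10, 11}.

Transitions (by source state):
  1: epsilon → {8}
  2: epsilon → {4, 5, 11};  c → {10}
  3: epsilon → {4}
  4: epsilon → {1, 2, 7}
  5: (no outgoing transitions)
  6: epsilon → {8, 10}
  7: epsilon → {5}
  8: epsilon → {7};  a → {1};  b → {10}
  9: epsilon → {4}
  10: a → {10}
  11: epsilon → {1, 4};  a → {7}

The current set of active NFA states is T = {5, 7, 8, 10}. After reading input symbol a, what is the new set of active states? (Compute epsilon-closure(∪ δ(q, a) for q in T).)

{1, 5, 7, 8, 10}

8 on a → {1}.
10 on a → {10}.
No a-transition from 5, 7.
Union after reading a: {1, 10}.
Now take the epsilon-closure:
From 1 via epsilon: add 8.
From 8 via epsilon: add 7.
From 7 via epsilon: add 5.
No new states can be added; the closed set is {1, 5, 7, 8, 10}.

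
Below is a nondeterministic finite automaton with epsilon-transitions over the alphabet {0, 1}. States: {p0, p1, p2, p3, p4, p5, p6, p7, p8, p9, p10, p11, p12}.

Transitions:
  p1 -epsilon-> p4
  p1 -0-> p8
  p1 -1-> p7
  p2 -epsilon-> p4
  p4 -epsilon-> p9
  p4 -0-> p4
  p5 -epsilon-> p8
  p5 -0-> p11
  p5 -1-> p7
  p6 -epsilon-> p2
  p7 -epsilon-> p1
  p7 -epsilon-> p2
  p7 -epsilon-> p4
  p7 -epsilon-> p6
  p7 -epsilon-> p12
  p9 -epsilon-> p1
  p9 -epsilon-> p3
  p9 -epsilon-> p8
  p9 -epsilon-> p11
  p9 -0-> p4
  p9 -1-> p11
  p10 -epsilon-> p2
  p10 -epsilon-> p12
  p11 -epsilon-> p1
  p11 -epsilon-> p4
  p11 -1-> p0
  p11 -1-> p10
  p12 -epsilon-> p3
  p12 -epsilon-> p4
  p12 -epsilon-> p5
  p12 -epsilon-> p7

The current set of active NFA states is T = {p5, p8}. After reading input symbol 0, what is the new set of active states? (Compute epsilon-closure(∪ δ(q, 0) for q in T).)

p5 on 0 → {p11}.
No 0-transition from p8.
Union after reading 0: {p11}.
Now take the epsilon-closure:
From p11 via epsilon: add p1, p4.
From p4 via epsilon: add p9.
From p9 via epsilon: add p3, p8.
No new states can be added; the closed set is {p1, p3, p4, p8, p9, p11}.

{p1, p3, p4, p8, p9, p11}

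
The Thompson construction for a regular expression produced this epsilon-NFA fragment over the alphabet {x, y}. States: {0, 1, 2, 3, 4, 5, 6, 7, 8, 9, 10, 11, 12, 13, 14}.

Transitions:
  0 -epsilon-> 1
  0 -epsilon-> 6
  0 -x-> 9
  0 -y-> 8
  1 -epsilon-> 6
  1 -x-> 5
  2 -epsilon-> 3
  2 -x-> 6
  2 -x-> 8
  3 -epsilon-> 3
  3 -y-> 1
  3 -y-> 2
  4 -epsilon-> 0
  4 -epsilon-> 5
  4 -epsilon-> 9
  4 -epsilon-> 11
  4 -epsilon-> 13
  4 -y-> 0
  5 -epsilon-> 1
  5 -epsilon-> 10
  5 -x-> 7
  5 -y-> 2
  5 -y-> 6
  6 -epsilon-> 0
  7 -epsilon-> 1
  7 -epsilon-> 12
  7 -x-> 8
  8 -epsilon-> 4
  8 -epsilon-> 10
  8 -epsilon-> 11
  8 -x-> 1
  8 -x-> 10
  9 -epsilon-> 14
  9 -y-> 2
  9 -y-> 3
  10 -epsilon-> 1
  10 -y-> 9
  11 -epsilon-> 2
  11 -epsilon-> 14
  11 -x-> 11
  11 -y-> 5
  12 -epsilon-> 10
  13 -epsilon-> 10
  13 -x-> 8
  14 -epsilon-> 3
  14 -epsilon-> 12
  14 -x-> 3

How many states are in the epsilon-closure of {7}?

6

Start with {7}.
From 7 via epsilon: add 1, 12.
From 1 via epsilon: add 6.
From 12 via epsilon: add 10.
From 6 via epsilon: add 0.
epsilon-closure = {0, 1, 6, 7, 10, 12}, which has 6 states.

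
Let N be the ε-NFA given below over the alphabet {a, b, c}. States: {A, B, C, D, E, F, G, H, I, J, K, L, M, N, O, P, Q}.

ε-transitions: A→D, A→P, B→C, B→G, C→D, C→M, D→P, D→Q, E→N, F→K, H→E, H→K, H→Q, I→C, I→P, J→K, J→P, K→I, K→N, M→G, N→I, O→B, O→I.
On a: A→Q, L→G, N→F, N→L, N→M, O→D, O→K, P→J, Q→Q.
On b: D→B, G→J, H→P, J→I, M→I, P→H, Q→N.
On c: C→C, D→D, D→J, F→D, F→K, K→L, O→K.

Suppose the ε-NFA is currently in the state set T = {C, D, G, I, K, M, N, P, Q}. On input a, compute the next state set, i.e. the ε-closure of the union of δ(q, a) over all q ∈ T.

{C, D, F, G, I, J, K, L, M, N, P, Q}

N on a → {F, L, M}.
P on a → {J}.
Q on a → {Q}.
No a-transition from C, D, G, I, K, M.
Union after reading a: {F, J, L, M, Q}.
Now take the ε-closure:
From F via ε: add K.
From J via ε: add P.
From M via ε: add G.
From K via ε: add I, N.
From I via ε: add C.
From C via ε: add D.
No new states can be added; the closed set is {C, D, F, G, I, J, K, L, M, N, P, Q}.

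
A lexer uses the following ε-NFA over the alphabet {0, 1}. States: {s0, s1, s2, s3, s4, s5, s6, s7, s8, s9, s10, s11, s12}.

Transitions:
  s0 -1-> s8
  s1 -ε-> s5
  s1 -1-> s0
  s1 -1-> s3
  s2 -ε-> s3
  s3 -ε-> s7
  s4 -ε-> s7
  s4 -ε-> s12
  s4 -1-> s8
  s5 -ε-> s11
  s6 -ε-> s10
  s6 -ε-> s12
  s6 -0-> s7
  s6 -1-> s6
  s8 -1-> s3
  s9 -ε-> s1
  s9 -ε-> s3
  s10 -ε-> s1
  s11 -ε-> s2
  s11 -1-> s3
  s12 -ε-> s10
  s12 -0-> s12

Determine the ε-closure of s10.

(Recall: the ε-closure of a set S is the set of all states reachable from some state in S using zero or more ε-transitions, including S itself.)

{s1, s2, s3, s5, s7, s10, s11}

Start with {s10}.
From s10 via ε: add s1.
From s1 via ε: add s5.
From s5 via ε: add s11.
From s11 via ε: add s2.
From s2 via ε: add s3.
From s3 via ε: add s7.
No new states can be added; the closed set is {s1, s2, s3, s5, s7, s10, s11}.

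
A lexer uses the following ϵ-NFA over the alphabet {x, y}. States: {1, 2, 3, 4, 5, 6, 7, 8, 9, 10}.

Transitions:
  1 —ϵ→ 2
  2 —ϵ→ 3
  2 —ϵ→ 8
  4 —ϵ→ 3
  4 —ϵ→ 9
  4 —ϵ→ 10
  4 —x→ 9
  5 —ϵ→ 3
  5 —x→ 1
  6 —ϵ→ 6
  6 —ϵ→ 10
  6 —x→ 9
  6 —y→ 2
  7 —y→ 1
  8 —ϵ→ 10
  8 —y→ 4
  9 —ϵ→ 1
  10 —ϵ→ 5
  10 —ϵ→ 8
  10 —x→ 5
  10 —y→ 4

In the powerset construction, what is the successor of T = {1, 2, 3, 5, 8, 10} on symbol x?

5 on x → {1}.
10 on x → {5}.
No x-transition from 1, 2, 3, 8.
Union after reading x: {1, 5}.
Now take the ϵ-closure:
From 1 via ϵ: add 2.
From 5 via ϵ: add 3.
From 2 via ϵ: add 8.
From 8 via ϵ: add 10.
No new states can be added; the closed set is {1, 2, 3, 5, 8, 10}.

{1, 2, 3, 5, 8, 10}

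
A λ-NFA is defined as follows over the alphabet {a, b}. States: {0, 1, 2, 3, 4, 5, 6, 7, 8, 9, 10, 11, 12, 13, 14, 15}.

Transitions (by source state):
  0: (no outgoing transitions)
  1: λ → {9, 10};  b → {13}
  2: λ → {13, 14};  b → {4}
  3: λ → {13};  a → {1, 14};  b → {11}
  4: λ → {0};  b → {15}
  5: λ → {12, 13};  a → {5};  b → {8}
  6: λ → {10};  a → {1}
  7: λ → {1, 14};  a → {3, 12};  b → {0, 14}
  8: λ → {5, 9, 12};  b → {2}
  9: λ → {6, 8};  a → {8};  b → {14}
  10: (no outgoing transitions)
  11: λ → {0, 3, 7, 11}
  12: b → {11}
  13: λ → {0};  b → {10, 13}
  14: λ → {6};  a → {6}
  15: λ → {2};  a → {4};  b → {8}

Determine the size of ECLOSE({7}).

11

Start with {7}.
From 7 via λ: add 1, 14.
From 1 via λ: add 9, 10.
From 14 via λ: add 6.
From 9 via λ: add 8.
From 8 via λ: add 5, 12.
From 5 via λ: add 13.
From 13 via λ: add 0.
λ-closure = {0, 1, 5, 6, 7, 8, 9, 10, 12, 13, 14}, which has 11 states.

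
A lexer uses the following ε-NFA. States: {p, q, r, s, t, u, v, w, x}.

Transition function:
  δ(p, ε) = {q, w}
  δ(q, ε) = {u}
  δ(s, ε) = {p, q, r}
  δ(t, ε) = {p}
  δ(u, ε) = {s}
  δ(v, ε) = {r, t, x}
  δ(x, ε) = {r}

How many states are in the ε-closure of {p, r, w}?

Start with {p, r, w}.
From p via ε: add q.
From q via ε: add u.
From u via ε: add s.
ε-closure = {p, q, r, s, u, w}, which has 6 states.

6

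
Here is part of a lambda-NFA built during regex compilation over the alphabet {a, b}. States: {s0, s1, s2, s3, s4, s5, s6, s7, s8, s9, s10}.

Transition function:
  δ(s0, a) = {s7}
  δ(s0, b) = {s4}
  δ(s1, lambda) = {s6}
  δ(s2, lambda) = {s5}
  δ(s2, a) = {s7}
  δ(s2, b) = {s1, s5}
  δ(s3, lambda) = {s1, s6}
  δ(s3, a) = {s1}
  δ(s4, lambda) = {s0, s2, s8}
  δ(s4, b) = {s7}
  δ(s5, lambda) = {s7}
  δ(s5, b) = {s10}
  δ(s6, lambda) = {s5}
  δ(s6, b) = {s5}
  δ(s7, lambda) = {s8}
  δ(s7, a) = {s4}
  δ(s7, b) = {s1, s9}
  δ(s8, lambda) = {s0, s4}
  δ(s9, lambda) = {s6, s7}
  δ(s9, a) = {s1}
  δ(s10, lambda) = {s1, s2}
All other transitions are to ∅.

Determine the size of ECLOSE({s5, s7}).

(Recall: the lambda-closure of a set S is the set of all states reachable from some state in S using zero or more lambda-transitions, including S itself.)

6

Start with {s5, s7}.
From s7 via lambda: add s8.
From s8 via lambda: add s0, s4.
From s4 via lambda: add s2.
lambda-closure = {s0, s2, s4, s5, s7, s8}, which has 6 states.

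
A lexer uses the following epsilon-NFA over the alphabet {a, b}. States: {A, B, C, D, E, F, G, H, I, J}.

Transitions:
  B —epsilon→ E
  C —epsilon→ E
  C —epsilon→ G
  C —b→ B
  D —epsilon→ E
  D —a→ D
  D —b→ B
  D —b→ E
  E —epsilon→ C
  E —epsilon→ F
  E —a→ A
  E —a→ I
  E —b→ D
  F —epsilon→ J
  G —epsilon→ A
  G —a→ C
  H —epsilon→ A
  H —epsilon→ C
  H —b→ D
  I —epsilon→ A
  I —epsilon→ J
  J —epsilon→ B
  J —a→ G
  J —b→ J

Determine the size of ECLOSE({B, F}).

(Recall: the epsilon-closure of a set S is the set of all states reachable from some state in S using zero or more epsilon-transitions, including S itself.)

7

Start with {B, F}.
From B via epsilon: add E.
From F via epsilon: add J.
From E via epsilon: add C.
From C via epsilon: add G.
From G via epsilon: add A.
epsilon-closure = {A, B, C, E, F, G, J}, which has 7 states.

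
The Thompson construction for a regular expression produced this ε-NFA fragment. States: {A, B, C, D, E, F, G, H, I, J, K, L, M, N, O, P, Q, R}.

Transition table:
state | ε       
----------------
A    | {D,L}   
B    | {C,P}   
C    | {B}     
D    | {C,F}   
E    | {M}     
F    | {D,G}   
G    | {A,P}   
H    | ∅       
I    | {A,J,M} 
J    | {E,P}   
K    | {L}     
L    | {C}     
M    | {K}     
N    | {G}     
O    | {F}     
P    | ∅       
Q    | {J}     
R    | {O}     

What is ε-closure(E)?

{B, C, E, K, L, M, P}

Start with {E}.
From E via ε: add M.
From M via ε: add K.
From K via ε: add L.
From L via ε: add C.
From C via ε: add B.
From B via ε: add P.
No new states can be added; the closed set is {B, C, E, K, L, M, P}.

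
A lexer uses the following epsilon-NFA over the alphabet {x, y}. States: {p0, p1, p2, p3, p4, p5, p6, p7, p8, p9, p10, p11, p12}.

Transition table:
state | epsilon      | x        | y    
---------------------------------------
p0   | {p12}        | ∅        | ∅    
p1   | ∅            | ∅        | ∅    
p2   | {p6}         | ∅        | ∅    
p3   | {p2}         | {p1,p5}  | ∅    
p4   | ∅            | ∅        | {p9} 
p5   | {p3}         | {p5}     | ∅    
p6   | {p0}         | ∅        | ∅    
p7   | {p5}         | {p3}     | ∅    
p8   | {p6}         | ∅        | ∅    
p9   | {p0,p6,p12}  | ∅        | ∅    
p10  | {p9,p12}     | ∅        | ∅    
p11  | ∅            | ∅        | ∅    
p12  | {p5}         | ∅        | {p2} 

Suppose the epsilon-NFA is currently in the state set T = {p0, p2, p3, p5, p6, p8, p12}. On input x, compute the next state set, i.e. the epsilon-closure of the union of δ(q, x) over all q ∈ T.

p3 on x → {p1, p5}.
p5 on x → {p5}.
No x-transition from p0, p2, p6, p8, p12.
Union after reading x: {p1, p5}.
Now take the epsilon-closure:
From p5 via epsilon: add p3.
From p3 via epsilon: add p2.
From p2 via epsilon: add p6.
From p6 via epsilon: add p0.
From p0 via epsilon: add p12.
No new states can be added; the closed set is {p0, p1, p2, p3, p5, p6, p12}.

{p0, p1, p2, p3, p5, p6, p12}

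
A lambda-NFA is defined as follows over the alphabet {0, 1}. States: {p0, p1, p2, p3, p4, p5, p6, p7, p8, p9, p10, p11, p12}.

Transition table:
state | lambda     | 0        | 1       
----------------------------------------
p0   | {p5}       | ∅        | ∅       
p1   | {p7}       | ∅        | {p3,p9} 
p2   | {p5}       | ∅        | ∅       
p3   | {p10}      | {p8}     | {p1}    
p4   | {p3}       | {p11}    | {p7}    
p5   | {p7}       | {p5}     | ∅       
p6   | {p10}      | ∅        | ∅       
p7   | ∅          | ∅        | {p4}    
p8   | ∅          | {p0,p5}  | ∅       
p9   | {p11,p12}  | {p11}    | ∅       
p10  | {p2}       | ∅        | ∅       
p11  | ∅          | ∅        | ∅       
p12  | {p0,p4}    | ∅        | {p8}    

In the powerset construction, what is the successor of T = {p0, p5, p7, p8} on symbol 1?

{p2, p3, p4, p5, p7, p10}

p7 on 1 → {p4}.
No 1-transition from p0, p5, p8.
Union after reading 1: {p4}.
Now take the lambda-closure:
From p4 via lambda: add p3.
From p3 via lambda: add p10.
From p10 via lambda: add p2.
From p2 via lambda: add p5.
From p5 via lambda: add p7.
No new states can be added; the closed set is {p2, p3, p4, p5, p7, p10}.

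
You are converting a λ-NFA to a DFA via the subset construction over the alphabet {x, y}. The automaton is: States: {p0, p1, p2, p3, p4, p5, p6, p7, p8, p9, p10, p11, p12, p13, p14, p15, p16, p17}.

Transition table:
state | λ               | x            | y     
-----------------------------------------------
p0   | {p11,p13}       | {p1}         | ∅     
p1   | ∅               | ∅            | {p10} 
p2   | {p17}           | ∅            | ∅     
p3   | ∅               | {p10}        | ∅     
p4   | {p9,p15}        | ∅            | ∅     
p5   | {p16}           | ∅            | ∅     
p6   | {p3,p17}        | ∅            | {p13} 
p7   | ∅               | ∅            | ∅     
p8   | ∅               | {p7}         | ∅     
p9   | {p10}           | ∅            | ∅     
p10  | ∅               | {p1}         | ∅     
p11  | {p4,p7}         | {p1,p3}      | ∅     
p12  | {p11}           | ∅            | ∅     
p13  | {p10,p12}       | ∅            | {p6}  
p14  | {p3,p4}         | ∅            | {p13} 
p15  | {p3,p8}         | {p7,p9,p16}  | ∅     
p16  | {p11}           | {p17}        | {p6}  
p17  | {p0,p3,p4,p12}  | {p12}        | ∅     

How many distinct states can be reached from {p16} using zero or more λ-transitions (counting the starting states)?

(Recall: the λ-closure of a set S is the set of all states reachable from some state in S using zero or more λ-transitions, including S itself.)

Start with {p16}.
From p16 via λ: add p11.
From p11 via λ: add p4, p7.
From p4 via λ: add p9, p15.
From p9 via λ: add p10.
From p15 via λ: add p3, p8.
λ-closure = {p3, p4, p7, p8, p9, p10, p11, p15, p16}, which has 9 states.

9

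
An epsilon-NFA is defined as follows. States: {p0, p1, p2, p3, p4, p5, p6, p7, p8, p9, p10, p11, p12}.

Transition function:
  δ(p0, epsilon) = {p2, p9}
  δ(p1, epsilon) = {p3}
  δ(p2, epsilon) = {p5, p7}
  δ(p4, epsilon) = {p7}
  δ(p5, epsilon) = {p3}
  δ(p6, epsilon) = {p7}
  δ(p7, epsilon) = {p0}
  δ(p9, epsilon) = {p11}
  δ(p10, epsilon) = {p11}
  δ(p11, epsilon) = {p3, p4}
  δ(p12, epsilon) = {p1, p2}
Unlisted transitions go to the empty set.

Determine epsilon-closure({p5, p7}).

{p0, p2, p3, p4, p5, p7, p9, p11}

Start with {p5, p7}.
From p5 via epsilon: add p3.
From p7 via epsilon: add p0.
From p0 via epsilon: add p2, p9.
From p9 via epsilon: add p11.
From p11 via epsilon: add p4.
No new states can be added; the closed set is {p0, p2, p3, p4, p5, p7, p9, p11}.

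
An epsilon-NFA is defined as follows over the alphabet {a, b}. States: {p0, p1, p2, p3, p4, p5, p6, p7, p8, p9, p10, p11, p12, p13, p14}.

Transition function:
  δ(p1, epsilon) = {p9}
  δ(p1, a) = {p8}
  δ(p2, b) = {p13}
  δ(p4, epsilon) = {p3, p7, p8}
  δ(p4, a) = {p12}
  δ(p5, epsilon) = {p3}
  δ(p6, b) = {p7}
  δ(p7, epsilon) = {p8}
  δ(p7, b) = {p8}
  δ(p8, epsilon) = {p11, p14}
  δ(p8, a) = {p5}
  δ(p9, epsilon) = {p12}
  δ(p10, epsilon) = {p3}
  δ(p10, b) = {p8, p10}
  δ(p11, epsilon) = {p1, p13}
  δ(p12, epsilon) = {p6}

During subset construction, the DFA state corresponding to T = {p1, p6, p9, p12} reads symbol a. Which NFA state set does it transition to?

p1 on a → {p8}.
No a-transition from p6, p9, p12.
Union after reading a: {p8}.
Now take the epsilon-closure:
From p8 via epsilon: add p11, p14.
From p11 via epsilon: add p1, p13.
From p1 via epsilon: add p9.
From p9 via epsilon: add p12.
From p12 via epsilon: add p6.
No new states can be added; the closed set is {p1, p6, p8, p9, p11, p12, p13, p14}.

{p1, p6, p8, p9, p11, p12, p13, p14}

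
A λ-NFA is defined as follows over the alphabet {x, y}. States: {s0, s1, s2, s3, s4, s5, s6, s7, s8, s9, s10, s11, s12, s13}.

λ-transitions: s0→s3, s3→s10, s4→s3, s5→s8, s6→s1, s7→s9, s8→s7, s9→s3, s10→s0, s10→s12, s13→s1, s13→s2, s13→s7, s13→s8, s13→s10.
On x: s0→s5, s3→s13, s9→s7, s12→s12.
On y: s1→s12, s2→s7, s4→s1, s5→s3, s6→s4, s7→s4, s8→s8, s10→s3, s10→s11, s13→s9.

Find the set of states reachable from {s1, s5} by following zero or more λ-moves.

Start with {s1, s5}.
From s5 via λ: add s8.
From s8 via λ: add s7.
From s7 via λ: add s9.
From s9 via λ: add s3.
From s3 via λ: add s10.
From s10 via λ: add s0, s12.
No new states can be added; the closed set is {s0, s1, s3, s5, s7, s8, s9, s10, s12}.

{s0, s1, s3, s5, s7, s8, s9, s10, s12}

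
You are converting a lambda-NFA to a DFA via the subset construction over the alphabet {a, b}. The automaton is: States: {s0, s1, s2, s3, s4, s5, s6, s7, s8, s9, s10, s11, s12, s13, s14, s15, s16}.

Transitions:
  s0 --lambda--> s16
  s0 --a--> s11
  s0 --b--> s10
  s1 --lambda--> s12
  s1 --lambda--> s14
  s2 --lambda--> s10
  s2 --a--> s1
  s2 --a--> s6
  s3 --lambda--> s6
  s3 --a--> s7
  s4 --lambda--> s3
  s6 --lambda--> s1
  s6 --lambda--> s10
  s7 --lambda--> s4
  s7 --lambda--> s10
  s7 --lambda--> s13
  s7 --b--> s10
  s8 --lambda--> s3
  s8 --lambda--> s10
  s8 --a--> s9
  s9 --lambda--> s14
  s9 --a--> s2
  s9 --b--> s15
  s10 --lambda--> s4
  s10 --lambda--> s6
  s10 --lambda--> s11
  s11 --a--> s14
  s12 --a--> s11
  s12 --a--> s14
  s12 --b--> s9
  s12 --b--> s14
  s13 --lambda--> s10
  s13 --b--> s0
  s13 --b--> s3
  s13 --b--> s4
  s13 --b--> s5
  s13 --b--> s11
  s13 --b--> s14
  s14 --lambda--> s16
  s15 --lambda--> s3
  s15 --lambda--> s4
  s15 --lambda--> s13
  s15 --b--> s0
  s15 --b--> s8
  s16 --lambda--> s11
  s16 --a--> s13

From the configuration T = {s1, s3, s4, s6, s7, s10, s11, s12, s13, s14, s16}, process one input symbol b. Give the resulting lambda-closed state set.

s7 on b → {s10}.
s12 on b → {s9, s14}.
s13 on b → {s0, s3, s4, s5, s11, s14}.
No b-transition from s1, s3, s4, s6, s10, s11, s14, s16.
Union after reading b: {s0, s3, s4, s5, s9, s10, s11, s14}.
Now take the lambda-closure:
From s0 via lambda: add s16.
From s3 via lambda: add s6.
From s6 via lambda: add s1.
From s1 via lambda: add s12.
No new states can be added; the closed set is {s0, s1, s3, s4, s5, s6, s9, s10, s11, s12, s14, s16}.

{s0, s1, s3, s4, s5, s6, s9, s10, s11, s12, s14, s16}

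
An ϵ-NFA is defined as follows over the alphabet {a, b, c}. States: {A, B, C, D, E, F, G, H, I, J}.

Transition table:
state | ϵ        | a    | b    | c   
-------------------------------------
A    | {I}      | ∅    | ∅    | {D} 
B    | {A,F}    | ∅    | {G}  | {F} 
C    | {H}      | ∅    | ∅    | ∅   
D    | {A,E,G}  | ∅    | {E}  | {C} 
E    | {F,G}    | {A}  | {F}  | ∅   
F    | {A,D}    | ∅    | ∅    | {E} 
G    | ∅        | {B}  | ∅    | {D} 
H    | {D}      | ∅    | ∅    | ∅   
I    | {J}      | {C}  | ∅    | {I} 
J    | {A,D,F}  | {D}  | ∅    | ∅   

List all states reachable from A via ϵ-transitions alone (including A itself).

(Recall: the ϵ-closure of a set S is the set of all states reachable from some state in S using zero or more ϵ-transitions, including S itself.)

Start with {A}.
From A via ϵ: add I.
From I via ϵ: add J.
From J via ϵ: add D, F.
From D via ϵ: add E, G.
No new states can be added; the closed set is {A, D, E, F, G, I, J}.

{A, D, E, F, G, I, J}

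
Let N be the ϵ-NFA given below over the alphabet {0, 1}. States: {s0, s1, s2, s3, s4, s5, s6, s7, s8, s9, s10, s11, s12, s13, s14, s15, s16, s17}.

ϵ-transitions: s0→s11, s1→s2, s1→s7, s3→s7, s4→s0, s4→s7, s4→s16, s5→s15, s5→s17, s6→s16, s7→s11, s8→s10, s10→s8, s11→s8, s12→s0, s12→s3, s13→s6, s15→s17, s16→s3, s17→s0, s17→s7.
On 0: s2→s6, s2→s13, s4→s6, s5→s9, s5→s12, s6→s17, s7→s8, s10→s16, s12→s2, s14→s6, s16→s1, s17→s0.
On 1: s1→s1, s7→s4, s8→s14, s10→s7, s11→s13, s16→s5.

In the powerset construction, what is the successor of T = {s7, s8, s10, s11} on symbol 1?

s7 on 1 → {s4}.
s8 on 1 → {s14}.
s10 on 1 → {s7}.
s11 on 1 → {s13}.
Union after reading 1: {s4, s7, s13, s14}.
Now take the ϵ-closure:
From s4 via ϵ: add s0, s16.
From s7 via ϵ: add s11.
From s13 via ϵ: add s6.
From s11 via ϵ: add s8.
From s16 via ϵ: add s3.
From s8 via ϵ: add s10.
No new states can be added; the closed set is {s0, s3, s4, s6, s7, s8, s10, s11, s13, s14, s16}.

{s0, s3, s4, s6, s7, s8, s10, s11, s13, s14, s16}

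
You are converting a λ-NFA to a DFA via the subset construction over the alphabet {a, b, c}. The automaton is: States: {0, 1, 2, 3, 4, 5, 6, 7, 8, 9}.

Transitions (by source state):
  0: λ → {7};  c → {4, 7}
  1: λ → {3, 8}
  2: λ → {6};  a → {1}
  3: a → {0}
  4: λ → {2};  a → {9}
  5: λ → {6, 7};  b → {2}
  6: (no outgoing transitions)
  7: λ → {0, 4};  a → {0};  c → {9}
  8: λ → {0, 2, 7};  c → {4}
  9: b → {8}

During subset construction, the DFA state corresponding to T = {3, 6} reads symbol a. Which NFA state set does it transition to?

3 on a → {0}.
No a-transition from 6.
Union after reading a: {0}.
Now take the λ-closure:
From 0 via λ: add 7.
From 7 via λ: add 4.
From 4 via λ: add 2.
From 2 via λ: add 6.
No new states can be added; the closed set is {0, 2, 4, 6, 7}.

{0, 2, 4, 6, 7}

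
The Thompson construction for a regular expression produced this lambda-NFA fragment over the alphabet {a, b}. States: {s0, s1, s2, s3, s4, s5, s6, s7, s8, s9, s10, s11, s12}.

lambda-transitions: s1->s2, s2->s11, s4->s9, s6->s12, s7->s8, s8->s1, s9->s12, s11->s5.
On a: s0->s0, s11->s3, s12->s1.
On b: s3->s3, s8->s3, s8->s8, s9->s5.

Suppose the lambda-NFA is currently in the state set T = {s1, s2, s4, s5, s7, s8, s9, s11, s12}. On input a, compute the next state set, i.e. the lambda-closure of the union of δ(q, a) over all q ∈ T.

s11 on a → {s3}.
s12 on a → {s1}.
No a-transition from s1, s2, s4, s5, s7, s8, s9.
Union after reading a: {s1, s3}.
Now take the lambda-closure:
From s1 via lambda: add s2.
From s2 via lambda: add s11.
From s11 via lambda: add s5.
No new states can be added; the closed set is {s1, s2, s3, s5, s11}.

{s1, s2, s3, s5, s11}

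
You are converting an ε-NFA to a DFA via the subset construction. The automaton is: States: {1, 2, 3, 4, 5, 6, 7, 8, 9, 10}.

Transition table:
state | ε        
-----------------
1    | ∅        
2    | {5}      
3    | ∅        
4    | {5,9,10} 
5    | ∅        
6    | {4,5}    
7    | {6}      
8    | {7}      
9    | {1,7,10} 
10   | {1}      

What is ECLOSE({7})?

{1, 4, 5, 6, 7, 9, 10}

Start with {7}.
From 7 via ε: add 6.
From 6 via ε: add 4, 5.
From 4 via ε: add 9, 10.
From 9 via ε: add 1.
No new states can be added; the closed set is {1, 4, 5, 6, 7, 9, 10}.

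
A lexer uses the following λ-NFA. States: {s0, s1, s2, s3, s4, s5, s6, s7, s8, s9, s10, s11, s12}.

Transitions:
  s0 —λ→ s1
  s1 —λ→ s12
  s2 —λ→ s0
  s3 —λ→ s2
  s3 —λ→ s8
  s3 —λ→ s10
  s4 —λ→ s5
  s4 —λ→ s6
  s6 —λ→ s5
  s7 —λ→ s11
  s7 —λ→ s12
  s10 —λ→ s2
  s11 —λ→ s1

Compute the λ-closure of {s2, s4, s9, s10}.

{s0, s1, s2, s4, s5, s6, s9, s10, s12}

Start with {s2, s4, s9, s10}.
From s2 via λ: add s0.
From s4 via λ: add s5, s6.
From s0 via λ: add s1.
From s1 via λ: add s12.
No new states can be added; the closed set is {s0, s1, s2, s4, s5, s6, s9, s10, s12}.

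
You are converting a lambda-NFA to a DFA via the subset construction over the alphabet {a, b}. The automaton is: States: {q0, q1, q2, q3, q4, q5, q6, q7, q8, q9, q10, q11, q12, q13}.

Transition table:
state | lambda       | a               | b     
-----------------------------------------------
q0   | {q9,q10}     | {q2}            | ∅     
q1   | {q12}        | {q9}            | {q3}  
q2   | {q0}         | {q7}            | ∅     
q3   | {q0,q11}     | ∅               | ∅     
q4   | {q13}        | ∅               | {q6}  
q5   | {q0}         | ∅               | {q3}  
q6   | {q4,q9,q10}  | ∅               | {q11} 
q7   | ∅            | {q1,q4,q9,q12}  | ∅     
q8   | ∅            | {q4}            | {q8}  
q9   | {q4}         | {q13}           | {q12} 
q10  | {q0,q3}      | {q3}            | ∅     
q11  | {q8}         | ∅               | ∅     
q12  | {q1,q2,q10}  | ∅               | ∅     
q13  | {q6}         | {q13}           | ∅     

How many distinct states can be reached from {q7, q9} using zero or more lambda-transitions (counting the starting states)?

Start with {q7, q9}.
From q9 via lambda: add q4.
From q4 via lambda: add q13.
From q13 via lambda: add q6.
From q6 via lambda: add q10.
From q10 via lambda: add q0, q3.
From q3 via lambda: add q11.
From q11 via lambda: add q8.
lambda-closure = {q0, q3, q4, q6, q7, q8, q9, q10, q11, q13}, which has 10 states.

10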